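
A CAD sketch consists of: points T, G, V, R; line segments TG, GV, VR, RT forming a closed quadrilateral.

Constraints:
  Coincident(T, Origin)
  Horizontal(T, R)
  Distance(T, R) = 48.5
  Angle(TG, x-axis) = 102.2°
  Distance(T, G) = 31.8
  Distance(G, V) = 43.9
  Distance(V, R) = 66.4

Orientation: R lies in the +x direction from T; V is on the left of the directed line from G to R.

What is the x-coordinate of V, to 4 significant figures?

24.52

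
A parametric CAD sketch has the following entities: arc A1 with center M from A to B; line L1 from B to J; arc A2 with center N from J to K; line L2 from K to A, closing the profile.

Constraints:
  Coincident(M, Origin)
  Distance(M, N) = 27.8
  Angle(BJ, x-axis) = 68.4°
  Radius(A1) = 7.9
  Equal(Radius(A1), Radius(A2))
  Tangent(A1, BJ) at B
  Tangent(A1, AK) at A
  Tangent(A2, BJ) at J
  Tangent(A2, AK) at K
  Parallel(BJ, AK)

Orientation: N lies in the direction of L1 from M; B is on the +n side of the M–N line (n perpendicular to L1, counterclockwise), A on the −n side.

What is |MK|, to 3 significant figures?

28.9

Tangency of A1 to both parallel lines with radius 7.9 puts B and A at M ± 7.9·n: B = (-7.35, 2.91), A = (7.35, -2.91). Equal radii place J and K the same way about N: J = N + 7.9·n = (2.89, 28.8), K = N − 7.9·n = (17.6, 22.9). Then |MK| = |K − M| = 28.9.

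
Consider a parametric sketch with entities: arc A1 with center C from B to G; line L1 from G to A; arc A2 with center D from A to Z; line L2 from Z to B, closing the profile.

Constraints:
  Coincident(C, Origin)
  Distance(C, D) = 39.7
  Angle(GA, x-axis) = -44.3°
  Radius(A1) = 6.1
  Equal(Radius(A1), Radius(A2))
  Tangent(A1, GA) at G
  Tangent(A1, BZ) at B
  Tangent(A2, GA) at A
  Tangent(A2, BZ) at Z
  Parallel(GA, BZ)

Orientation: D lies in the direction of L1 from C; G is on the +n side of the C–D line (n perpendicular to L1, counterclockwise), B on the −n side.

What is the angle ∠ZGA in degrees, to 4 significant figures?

17.08°

The slot axis is L1's direction at -44.3°, so u = (cos -44.3°, sin -44.3°) = (0.7157, -0.6984) and n = (−sin -44.3°, cos -44.3°) = (0.6984, 0.7157). C is at the origin and D lies 39.7 along u from C, so D = 39.7·u = (28.41, -27.73). Tangency of A1 to both parallel lines with radius 6.1 puts G and B at C ± 6.1·n: G = (4.260, 4.366), B = (-4.260, -4.366). Equal radii place A and Z the same way about D: A = D + 6.1·n = (32.67, -23.36), Z = D − 6.1·n = (24.15, -32.09). Then cos ∠ZGA = GZ·GA / (|GZ||GA|), giving 17.08°.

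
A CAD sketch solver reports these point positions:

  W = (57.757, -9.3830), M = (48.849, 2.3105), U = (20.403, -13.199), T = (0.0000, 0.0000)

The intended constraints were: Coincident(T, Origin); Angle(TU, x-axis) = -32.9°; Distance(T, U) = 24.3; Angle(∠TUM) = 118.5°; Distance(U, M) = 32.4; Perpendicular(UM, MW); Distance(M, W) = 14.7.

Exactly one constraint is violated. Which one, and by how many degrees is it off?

Perpendicular(UM, MW) — off by 8.70°.

T = (0.00, 0.00) ✓; TU at -32.90° ✓; |TU| = 24.30 ✓; ∠TUM = 118.5° ✓; |UM| = 32.40 ✓; ∠(UM, MW) = 81.30° ✗; |MW| = 14.70 ✓.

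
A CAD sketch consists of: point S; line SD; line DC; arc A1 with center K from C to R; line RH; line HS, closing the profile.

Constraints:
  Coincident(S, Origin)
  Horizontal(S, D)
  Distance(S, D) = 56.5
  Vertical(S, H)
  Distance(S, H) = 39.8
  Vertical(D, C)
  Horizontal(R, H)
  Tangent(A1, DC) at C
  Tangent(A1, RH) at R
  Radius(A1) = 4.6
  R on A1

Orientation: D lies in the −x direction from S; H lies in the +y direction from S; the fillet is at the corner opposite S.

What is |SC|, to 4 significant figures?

66.57

The virtual corner opposite S is at (-56.50, 39.80). The tangent condition forces KC to be normal to DC and A1 meets RH tangentially, so KR is at right angles to RH, with radius 4.6, so the center K sits 4.6 in from both sides at K = (-51.90, 35.20). That places the tangent points at C = (-56.50, 35.20) on DC and R = (-51.90, 39.80) on RH. Then |SC| = |C − S| = 66.57.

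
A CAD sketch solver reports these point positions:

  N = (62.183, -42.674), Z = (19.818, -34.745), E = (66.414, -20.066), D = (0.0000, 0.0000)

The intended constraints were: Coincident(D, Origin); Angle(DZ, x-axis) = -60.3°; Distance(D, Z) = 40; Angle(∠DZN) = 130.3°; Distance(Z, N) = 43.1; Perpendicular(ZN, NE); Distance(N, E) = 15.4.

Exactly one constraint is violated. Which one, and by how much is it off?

Distance(N, E) = 15.4 — off by 7.60.

D = (0.00, 0.00) ✓; DZ at -60.30° ✓; |DZ| = 40.00 ✓; ∠DZN = 130.3° ✓; |ZN| = 43.10 ✓; ∠(ZN, NE) = 90.00° ✓; |NE| = 23.00 ✗.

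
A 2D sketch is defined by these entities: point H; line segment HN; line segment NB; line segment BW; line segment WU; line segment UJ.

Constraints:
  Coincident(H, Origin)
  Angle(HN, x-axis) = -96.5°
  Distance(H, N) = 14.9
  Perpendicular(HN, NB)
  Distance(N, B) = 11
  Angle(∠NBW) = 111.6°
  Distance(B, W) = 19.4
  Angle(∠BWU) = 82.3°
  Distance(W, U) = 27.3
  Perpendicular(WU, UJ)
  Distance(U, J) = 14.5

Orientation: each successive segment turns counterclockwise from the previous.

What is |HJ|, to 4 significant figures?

12.63

H is at the origin; HN runs at -96.5° with length 14.9, so N = (-1.687, -14.80). HN ⟂ NB, so NB runs at -6.500°; with |NB| = 11.0, B = (9.243, -16.05). ∠NBW = 111.6° gives BW at 61.90° from the x-axis; with |BW| = 19.4, W = (18.38, 1.064). ∠BWU = 82.3° gives WU at 159.6° from the x-axis; with |WU| = 27.3, U = (-7.208, 10.58). WU ⟂ UJ, so UJ runs at -110.4°; with |UJ| = 14.5, J = (-12.26, -3.011). Then |HJ| = |J − H| = 12.63.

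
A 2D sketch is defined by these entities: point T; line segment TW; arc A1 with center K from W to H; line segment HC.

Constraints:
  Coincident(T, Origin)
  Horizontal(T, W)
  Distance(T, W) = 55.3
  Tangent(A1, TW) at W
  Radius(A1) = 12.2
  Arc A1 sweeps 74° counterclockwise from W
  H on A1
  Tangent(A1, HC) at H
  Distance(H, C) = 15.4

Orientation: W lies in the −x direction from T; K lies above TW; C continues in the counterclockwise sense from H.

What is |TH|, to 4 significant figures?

44.46

T is at the origin; T and W share the same y with |TW| = 55.3 and W on the −x side, so W = (-55.30, 0.000). Tangency of A1 to TW means the radius KW is perpendicular to TW, so K = W + (0, 12.2) = (-55.30, 12.20). On A1, W sits at bearing -90° from K; a 74° counterclockwise sweep puts H at bearing -16°, so H = K + 12.2·(cos -16°, sin -16°) = (-43.57, 8.837). Then |TH| = |H − T| = 44.46.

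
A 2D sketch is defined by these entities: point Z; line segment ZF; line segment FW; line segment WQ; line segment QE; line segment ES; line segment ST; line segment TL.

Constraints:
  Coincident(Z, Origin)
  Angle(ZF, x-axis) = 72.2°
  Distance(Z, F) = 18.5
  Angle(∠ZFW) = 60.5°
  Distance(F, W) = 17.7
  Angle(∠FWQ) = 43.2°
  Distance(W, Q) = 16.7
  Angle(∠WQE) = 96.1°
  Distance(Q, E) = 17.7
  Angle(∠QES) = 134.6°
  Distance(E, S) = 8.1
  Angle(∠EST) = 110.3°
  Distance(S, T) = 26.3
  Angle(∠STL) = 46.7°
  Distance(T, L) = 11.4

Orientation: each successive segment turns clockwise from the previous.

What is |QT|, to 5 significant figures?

32.013

Z is at the origin; ZF runs at 72.2° with length 18.5, so F = (5.6554, 17.614). ∠ZFW = 60.5° gives FW at -47.300° from the x-axis; with |FW| = 17.7, W = (17.659, 4.6064). ∠FWQ = 43.2° gives WQ at 175.90° from the x-axis; with |WQ| = 16.7, Q = (1.0015, 5.8004). ∠WQE = 96.1° gives QE at 92.000° from the x-axis; with |QE| = 17.7, E = (0.38381, 23.490). ∠QES = 134.6° gives ES at 46.600° from the x-axis; with |ES| = 8.1, S = (5.9492, 29.375). ∠EST = 110.3° gives ST at -23.100° from the x-axis; with |ST| = 26.3, T = (30.141, 19.056). Then |QT| = |T − Q| = 32.013.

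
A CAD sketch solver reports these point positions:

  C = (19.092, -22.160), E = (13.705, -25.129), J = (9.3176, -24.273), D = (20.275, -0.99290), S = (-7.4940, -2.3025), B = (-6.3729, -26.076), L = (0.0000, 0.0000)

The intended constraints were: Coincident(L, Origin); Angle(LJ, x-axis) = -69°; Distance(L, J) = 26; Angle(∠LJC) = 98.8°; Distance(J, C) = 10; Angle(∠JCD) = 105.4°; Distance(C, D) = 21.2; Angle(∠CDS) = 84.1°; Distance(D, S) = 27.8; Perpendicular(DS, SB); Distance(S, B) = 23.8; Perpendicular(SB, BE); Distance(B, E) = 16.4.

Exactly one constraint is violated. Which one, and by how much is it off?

Distance(B, E) = 16.4 — off by 3.70.

L = (0.00, 0.00) ✓; LJ at -69.00° ✓; |LJ| = 26.00 ✓; ∠LJC = 98.80° ✓; |JC| = 10.00 ✓; ∠JCD = 105.4° ✓; |CD| = 21.20 ✓; ∠CDS = 84.10° ✓; |DS| = 27.80 ✓; ∠(DS, SB) = 90.00° ✓; |SB| = 23.80 ✓; ∠(SB, BE) = 90.00° ✓; |BE| = 20.10 ✗.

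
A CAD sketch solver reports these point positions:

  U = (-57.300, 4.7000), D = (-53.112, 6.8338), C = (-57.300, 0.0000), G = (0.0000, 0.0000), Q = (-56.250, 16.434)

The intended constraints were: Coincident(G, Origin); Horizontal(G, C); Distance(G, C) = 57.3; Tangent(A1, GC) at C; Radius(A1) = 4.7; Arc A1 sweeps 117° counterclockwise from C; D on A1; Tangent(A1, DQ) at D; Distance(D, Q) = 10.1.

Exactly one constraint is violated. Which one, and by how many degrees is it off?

Tangent(A1, DQ) at D — off by 8.90°.

G = (0.00, 0.00) ✓; G.y = 0.00, C.y = 0.00 ✓; |GC| = 57.30 ✓; ∠(UC, CG) = 90.00° ✓; |UC| = 4.700 ✓; bearing(U→D) − bearing(U→C) = 117.0° ✓; |UD| = 4.700 ✓; ∠(UD, DQ) = 98.90° ✗; |DQ| = 10.10 ✓.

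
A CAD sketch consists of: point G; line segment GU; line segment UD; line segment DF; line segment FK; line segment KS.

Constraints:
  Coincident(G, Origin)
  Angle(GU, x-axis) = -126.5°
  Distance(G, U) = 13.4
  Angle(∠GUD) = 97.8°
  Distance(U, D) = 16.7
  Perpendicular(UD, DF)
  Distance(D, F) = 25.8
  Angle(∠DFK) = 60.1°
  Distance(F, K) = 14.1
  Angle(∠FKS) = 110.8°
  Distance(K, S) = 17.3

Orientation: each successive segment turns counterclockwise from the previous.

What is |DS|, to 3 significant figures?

9.64

G is at the origin; GU runs at -126.5° with length 13.4, so U = (-7.97, -10.8). ∠GUD = 97.8° gives UD at -44.3° from the x-axis; with |UD| = 16.7, D = (3.98, -22.4). UD ⟂ DF, so DF runs at 45.7°; with |DF| = 25.8, F = (22.0, -3.97). ∠DFK = 60.1° gives FK at 166° from the x-axis; with |FK| = 14.1, K = (8.34, -0.464). ∠FKS = 110.8° gives KS at -125° from the x-axis; with |KS| = 17.3, S = (-1.63, -14.6). Then |DS| = |S − D| = 9.64.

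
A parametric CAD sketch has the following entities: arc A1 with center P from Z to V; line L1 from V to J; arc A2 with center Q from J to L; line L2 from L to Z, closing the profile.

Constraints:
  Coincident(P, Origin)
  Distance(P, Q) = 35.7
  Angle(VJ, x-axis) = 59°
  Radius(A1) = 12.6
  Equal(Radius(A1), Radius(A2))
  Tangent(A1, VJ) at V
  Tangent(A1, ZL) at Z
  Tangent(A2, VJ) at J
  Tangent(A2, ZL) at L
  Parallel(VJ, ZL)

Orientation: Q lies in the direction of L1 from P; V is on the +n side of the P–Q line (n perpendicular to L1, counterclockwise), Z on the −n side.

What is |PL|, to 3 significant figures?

37.9

The slot axis is L1's direction at 59.0°, so u = (cos 59.0°, sin 59.0°) = (0.515, 0.857) and n = (−sin 59.0°, cos 59.0°) = (-0.857, 0.515). P is at the origin and Q lies 35.7 along u from P, so Q = 35.7·u = (18.4, 30.6). Tangency of A1 to both parallel lines with radius 12.6 puts V and Z at P ± 12.6·n: V = (-10.8, 6.49), Z = (10.8, -6.49). Equal radii place J and L the same way about Q: J = Q + 12.6·n = (7.59, 37.1), L = Q − 12.6·n = (29.2, 24.1). Then |PL| = |L − P| = 37.9.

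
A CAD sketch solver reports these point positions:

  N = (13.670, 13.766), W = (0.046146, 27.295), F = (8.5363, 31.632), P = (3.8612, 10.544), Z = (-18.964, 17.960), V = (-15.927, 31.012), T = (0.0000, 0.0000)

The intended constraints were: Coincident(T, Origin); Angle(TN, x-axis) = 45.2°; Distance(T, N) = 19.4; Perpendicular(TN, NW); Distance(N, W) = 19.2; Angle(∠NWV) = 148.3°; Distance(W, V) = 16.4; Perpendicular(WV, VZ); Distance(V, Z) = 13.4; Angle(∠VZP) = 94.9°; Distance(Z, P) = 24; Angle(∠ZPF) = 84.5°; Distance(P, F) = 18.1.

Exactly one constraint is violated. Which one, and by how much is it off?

Distance(P, F) = 18.1 — off by 3.50.

T = (0.00, 0.00) ✓; TN at 45.20° ✓; |TN| = 19.40 ✓; ∠(TN, NW) = 90.00° ✓; |NW| = 19.20 ✓; ∠NWV = 148.3° ✓; |WV| = 16.40 ✓; ∠(WV, VZ) = 90.00° ✓; |VZ| = 13.40 ✓; ∠VZP = 94.90° ✓; |ZP| = 24.00 ✓; ∠ZPF = 84.50° ✓; |PF| = 21.60 ✗.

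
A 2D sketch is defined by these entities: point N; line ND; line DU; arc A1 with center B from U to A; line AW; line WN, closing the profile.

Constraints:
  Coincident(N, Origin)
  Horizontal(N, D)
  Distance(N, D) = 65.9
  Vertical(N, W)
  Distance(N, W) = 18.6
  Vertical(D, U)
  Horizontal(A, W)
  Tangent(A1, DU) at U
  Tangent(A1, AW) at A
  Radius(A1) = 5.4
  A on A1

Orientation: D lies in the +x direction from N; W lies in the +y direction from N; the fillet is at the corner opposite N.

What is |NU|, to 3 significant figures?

67.2

The virtual corner opposite N is at (65.9, 18.6). Tangency of A1 to DU means the radius BU is perpendicular to DU and the tangent condition forces BA to be normal to AW, with radius 5.4, so the center B sits 5.4 in from both sides at B = (60.5, 13.2). That places the tangent points at U = (65.9, 13.2) on DU and A = (60.5, 18.6) on AW. Then |NU| = |U − N| = 67.2.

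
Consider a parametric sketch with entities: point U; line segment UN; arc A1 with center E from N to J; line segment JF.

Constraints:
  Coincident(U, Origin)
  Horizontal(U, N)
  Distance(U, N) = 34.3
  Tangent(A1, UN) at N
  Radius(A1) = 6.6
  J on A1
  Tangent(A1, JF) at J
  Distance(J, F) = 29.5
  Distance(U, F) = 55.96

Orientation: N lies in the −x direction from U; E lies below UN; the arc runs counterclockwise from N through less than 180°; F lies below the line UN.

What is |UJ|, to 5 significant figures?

41.325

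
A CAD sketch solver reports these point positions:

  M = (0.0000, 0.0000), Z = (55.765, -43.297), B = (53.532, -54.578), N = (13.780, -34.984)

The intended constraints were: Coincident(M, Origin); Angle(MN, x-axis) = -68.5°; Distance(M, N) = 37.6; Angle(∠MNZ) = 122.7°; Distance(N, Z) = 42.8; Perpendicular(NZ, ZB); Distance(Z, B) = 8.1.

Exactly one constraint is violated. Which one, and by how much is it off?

Distance(Z, B) = 8.1 — off by 3.40.

M = (0.00, 0.00) ✓; MN at -68.50° ✓; |MN| = 37.60 ✓; ∠MNZ = 122.7° ✓; |NZ| = 42.80 ✓; ∠(NZ, ZB) = 90.00° ✓; |ZB| = 11.50 ✗.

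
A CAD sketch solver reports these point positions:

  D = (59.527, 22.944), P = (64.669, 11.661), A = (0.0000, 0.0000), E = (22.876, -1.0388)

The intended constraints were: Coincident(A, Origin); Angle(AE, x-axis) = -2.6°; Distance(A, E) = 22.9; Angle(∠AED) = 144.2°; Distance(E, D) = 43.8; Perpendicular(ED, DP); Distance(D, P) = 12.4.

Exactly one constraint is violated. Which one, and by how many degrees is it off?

Perpendicular(ED, DP) — off by 8.70°.

A = (0.00, 0.00) ✓; AE at -2.600° ✓; |AE| = 22.90 ✓; ∠AED = 144.2° ✓; |ED| = 43.80 ✓; ∠(ED, DP) = 98.70° ✗; |DP| = 12.40 ✓.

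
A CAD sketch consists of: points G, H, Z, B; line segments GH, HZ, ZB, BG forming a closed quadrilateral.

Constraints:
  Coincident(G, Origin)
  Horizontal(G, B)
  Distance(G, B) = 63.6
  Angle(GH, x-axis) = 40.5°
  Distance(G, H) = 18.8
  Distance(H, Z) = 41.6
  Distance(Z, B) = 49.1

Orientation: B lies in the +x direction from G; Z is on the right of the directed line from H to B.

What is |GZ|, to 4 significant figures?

36.84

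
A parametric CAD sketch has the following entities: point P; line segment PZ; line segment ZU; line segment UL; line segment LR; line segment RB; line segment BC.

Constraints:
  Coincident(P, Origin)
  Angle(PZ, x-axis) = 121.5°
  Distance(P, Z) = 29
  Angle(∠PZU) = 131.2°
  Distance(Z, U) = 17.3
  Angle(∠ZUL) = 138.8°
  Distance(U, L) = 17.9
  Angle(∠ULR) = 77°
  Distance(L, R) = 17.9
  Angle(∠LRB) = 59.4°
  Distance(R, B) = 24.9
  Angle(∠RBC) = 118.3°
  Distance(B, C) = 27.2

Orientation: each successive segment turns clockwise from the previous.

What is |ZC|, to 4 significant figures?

40.66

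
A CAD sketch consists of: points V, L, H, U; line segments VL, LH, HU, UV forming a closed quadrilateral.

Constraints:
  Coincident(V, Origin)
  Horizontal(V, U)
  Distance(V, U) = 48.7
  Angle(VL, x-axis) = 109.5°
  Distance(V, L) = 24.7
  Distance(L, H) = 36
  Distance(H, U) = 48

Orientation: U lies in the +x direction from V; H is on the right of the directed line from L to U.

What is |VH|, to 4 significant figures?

11.40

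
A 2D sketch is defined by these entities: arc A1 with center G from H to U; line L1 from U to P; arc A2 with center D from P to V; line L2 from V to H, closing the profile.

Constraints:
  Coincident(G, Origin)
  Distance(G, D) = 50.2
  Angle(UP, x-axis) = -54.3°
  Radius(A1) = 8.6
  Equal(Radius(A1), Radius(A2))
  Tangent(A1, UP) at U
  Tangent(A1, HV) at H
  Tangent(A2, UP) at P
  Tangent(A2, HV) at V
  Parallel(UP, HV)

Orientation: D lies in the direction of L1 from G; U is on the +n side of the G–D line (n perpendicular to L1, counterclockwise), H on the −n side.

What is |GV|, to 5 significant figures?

50.931

Tangency of A1 to both parallel lines with radius 8.6 puts U and H at G ± 8.6·n: U = (6.9839, 5.0185), H = (-6.9839, -5.0185). Equal radii place P and V the same way about D: P = D + 8.6·n = (36.278, -35.748), V = D − 8.6·n = (22.310, -45.785). Then |GV| = |V − G| = 50.931.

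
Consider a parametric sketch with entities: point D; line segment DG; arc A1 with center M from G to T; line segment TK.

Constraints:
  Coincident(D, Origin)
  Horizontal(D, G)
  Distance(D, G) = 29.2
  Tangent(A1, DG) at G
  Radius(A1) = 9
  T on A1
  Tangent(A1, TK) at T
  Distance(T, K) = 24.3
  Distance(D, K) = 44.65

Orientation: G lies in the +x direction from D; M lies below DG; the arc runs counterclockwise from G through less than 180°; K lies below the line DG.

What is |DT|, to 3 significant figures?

23.7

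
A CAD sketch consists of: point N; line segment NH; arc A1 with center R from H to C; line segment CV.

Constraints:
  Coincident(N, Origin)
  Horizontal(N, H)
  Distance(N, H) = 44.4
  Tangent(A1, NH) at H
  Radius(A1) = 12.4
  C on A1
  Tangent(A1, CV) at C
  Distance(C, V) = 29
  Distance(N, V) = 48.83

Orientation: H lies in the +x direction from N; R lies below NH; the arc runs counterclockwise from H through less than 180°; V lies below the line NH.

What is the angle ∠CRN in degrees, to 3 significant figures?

8.50°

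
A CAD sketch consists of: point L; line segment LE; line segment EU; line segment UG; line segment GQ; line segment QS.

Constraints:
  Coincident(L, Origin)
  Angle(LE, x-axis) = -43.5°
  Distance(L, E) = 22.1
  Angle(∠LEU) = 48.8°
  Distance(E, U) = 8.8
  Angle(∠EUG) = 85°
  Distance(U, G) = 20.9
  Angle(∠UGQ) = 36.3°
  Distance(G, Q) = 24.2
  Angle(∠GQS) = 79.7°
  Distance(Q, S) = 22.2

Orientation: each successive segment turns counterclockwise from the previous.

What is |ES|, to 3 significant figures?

17.0

L is at the origin; LE runs at -43.5° with length 22.1, so E = (16.0, -15.2). ∠LEU = 48.8° gives EU at 87.7° from the x-axis; with |EU| = 8.8, U = (16.4, -6.42). ∠EUG = 85.0° gives UG at -177° from the x-axis; with |UG| = 20.9, G = (-4.49, -7.40). ∠UGQ = 36.3° gives GQ at -33.6° from the x-axis; with |GQ| = 24.2, Q = (15.7, -20.8). ∠GQS = 79.7° gives QS at 66.7° from the x-axis; with |QS| = 22.2, S = (24.4, -0.407). Then |ES| = |S − E| = 17.0.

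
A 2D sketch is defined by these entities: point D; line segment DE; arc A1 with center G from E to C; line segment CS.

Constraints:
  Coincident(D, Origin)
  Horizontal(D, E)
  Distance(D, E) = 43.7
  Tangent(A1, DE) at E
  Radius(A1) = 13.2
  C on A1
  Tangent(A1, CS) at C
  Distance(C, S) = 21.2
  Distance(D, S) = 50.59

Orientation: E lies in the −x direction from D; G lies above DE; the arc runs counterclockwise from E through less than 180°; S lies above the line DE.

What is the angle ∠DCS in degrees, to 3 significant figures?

129°

Checks: D = (0.00, 0.00) ✓; |GC| = 13.20 ✓; ∠(GC, CS) = 90.00° ✓; |CS| = 21.20 ✓; |DS| = 50.59 ✓.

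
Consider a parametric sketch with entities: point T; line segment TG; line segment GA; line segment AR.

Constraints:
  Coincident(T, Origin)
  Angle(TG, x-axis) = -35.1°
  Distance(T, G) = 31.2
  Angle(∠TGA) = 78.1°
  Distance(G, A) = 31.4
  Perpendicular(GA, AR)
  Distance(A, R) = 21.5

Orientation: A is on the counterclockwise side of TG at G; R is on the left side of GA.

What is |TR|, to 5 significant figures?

26.549

∠TGA = 78.1°, so GA runs at -35.1° + (180° − 78.1°) = 66.800° from the x-axis; with |GA| = 31.4, A = G + 31.4·(cos 66.800°, sin 66.800°) = (37.896, 10.921). The perpendicularity gives AR at right angles to GA; with |AR| = 21.5 on the left of GA, R = A + 21.5·(-0.91914, 0.39394) = (18.135, 19.390). Then |TR| = |R − T| = 26.549.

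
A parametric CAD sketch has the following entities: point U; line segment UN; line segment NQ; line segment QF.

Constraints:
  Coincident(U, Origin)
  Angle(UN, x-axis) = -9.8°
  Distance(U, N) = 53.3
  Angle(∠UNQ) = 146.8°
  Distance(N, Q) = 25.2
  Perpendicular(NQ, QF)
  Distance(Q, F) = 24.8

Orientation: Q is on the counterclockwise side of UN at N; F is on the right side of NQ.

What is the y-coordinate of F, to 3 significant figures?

-21.8

∠UNQ = 146.8°, so NQ runs at -9.8° + (180° − 146.8°) = 23.4° from the x-axis; with |NQ| = 25.2, Q = N + 25.2·(cos 23.4°, sin 23.4°) = (75.6, 0.936). NQ is perpendicular to QF; with |QF| = 24.8 on the right of NQ, F = Q + 24.8·(0.397, -0.918) = (85.5, -21.8). So F.y = -21.8.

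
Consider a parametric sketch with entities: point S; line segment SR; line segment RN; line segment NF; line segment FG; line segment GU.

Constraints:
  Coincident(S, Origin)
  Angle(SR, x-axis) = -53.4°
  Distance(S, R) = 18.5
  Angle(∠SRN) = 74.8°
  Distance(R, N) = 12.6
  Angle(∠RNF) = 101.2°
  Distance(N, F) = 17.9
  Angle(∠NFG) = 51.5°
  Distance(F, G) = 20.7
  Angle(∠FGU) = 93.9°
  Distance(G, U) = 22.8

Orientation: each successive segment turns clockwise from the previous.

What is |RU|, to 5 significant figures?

14.518

S is at the origin; SR runs at -53.4° with length 18.5, so R = (11.030, -14.852). ∠SRN = 74.8° gives RN at -158.60° from the x-axis; with |RN| = 12.6, N = (-0.70114, -19.450). ∠RNF = 101.2° gives NF at 122.60° from the x-axis; with |NF| = 17.9, F = (-10.345, -4.3697). ∠NFG = 51.5° gives FG at -5.9000° from the x-axis; with |FG| = 20.7, G = (10.245, -6.4975). ∠FGU = 93.9° gives GU at -92.000° from the x-axis; with |GU| = 22.8, U = (9.4495, -29.284). Then |RU| = |U − R| = 14.518.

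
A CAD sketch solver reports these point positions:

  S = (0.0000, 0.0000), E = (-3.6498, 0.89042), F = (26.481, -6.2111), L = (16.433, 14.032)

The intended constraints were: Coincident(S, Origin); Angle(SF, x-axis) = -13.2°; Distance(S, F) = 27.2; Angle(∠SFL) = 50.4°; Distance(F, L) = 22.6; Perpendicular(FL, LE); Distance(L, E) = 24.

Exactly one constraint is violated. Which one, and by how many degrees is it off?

Perpendicular(FL, LE) — off by 6.80°.

S = (0.00, 0.00) ✓; SF at -13.20° ✓; |SF| = 27.20 ✓; ∠SFL = 50.40° ✓; |FL| = 22.60 ✓; ∠(FL, LE) = 96.80° ✗; |LE| = 24.00 ✓.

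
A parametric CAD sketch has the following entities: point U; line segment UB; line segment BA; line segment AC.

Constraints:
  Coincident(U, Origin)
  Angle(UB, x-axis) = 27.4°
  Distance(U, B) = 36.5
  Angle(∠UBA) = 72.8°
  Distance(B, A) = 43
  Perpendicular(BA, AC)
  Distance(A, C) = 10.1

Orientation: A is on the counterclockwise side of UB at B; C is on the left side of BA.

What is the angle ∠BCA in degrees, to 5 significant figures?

76.782°

∠UBA = 72.8°, so BA runs at 27.4° + (180° − 72.8°) = 134.60° from the x-axis; with |BA| = 43.0, A = B + 43.0·(cos 134.60°, sin 134.60°) = (2.2127, 47.414). The perpendicularity gives AC at right angles to BA; with |AC| = 10.1 on the left of BA, C = A + 10.1·(-0.71203, -0.70215) = (-4.9788, 40.323). Then cos ∠BCA = CB·CA / (|CB||CA|), giving 76.782°.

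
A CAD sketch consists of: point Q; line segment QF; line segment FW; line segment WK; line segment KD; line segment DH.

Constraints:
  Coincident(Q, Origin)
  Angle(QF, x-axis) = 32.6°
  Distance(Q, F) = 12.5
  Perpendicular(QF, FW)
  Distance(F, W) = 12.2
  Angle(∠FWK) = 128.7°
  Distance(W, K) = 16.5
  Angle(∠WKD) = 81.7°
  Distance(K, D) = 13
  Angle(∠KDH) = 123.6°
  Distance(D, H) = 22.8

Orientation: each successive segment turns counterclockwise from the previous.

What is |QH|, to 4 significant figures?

9.678

Q is at the origin; QF runs at 32.6° with length 12.5, so F = (10.53, 6.735). The perpendicularity gives FW at right angles to QF, so FW runs at 122.6°; with |FW| = 12.2, W = (3.958, 17.01). ∠FWK = 128.7° gives WK at 173.9° from the x-axis; with |WK| = 16.5, K = (-12.45, 18.77). ∠WKD = 81.7° gives KD at -87.80° from the x-axis; with |KD| = 13.0, D = (-11.95, 5.775). ∠KDH = 123.6° gives DH at -31.40° from the x-axis; with |DH| = 22.8, H = (7.511, -6.104). Then |QH| = |H − Q| = 9.678.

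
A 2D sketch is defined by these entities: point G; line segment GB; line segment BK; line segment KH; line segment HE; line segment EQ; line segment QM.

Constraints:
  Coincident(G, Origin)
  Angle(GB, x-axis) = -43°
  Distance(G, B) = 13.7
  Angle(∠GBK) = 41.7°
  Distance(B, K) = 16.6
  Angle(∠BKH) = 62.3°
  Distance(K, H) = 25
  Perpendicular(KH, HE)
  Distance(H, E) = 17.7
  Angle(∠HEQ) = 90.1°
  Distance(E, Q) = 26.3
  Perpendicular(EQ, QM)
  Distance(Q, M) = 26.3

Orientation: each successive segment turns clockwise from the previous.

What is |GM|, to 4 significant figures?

15.89

G is at the origin; GB runs at -43.0° with length 13.7, so B = (10.02, -9.343). ∠GBK = 41.7° gives BK at 178.7° from the x-axis; with |BK| = 16.6, K = (-6.576, -8.967). ∠BKH = 62.3° gives KH at 61.00° from the x-axis; with |KH| = 25.0, H = (5.544, 12.90). KH is perpendicular to HE, so HE runs at -29.00°; with |HE| = 17.7, E = (21.02, 4.318). ∠HEQ = 90.1° gives EQ at -118.9° from the x-axis; with |EQ| = 26.3, Q = (8.315, -18.71). EQ is perpendicular to QM, so QM runs at 151.1°; with |QM| = 26.3, M = (-14.71, -5.997). Then |GM| = |M − G| = 15.89.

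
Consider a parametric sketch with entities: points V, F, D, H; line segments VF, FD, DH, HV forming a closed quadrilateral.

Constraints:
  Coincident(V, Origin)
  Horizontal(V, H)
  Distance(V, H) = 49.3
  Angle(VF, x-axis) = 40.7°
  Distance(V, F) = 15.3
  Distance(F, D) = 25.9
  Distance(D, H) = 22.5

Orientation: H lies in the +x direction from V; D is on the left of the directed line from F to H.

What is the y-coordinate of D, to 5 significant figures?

18.252

Checks: |VH| = 49.30 ✓; |VF| = 15.30 ✓; |FD| = 25.90 ✓; |DH| = 22.50 ✓.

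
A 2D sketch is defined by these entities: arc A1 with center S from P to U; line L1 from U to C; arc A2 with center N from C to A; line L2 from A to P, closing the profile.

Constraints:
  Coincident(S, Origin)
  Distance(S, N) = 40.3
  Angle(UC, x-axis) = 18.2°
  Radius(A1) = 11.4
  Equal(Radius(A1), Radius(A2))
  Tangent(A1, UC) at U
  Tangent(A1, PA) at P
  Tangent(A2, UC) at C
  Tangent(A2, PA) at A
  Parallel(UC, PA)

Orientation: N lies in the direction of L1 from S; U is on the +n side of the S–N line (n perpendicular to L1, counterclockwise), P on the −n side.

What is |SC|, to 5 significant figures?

41.881

Tangency of A1 to both parallel lines with radius 11.4 puts U and P at S ± 11.4·n: U = (-3.5606, 10.830), P = (3.5606, -10.830). Equal radii place C and A the same way about N: C = N + 11.4·n = (34.723, 23.417), A = N − 11.4·n = (41.844, 1.7574). Then |SC| = |C − S| = 41.881.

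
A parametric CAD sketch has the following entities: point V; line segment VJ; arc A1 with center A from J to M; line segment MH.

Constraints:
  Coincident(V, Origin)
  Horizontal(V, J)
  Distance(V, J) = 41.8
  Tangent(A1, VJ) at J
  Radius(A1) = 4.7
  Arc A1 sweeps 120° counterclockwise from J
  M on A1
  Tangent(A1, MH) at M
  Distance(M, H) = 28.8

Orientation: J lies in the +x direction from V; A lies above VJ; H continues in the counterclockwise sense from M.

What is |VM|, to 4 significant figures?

46.41

A1 meets VJ tangentially, so AJ is at right angles to VJ, so A = J + (0, 4.7) = (41.80, 4.700). On A1, J sits at bearing -90° from A; a 120° counterclockwise sweep puts M at bearing 30°, so M = A + 4.7·(cos 30°, sin 30°) = (45.87, 7.050). Then |VM| = |M − V| = 46.41.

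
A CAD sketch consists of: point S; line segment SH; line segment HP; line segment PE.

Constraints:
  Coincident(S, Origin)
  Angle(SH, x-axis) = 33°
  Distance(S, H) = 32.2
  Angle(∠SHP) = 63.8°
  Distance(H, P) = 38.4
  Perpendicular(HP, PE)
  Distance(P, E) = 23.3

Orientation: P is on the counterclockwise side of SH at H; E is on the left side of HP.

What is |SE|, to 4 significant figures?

24.82

S is at the origin; SH runs at 33.0° with length 32.2, so H = 32.2·(cos 33.0°, sin 33.0°) = (27.01, 17.54). ∠SHP = 63.8°, so HP runs at 33.0° + (180° − 63.8°) = 149.2° from the x-axis; with |HP| = 38.4, P = H + 38.4·(cos 149.2°, sin 149.2°) = (-5.979, 37.20). HP is perpendicular to PE; with |PE| = 23.3 on the left of HP, E = P + 23.3·(-0.5120, -0.8590) = (-17.91, 17.19). Then |SE| = |E − S| = 24.82.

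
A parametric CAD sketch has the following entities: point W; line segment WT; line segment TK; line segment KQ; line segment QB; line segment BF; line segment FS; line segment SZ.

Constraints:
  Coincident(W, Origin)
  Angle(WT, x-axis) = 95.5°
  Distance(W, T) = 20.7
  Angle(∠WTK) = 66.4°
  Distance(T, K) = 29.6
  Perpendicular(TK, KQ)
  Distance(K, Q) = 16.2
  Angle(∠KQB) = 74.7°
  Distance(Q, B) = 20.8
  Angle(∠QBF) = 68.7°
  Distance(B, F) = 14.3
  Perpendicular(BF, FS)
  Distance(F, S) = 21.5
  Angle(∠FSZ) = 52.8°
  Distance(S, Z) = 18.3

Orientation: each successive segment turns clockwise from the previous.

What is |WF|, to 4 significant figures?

22.03

W is at the origin; WT runs at 95.5° with length 20.7, so T = (-1.984, 20.60). ∠WTK = 66.4° gives TK at -18.10° from the x-axis; with |TK| = 29.6, K = (26.15, 11.41). TK ⟂ KQ, so KQ runs at -108.1°; with |KQ| = 16.2, Q = (21.12, -3.990). ∠KQB = 74.7° gives QB at 146.6° from the x-axis; with |QB| = 20.8, B = (3.753, 7.460). ∠QBF = 68.7° gives BF at 35.30° from the x-axis; with |BF| = 14.3, F = (15.42, 15.72). Then |WF| = |F − W| = 22.03.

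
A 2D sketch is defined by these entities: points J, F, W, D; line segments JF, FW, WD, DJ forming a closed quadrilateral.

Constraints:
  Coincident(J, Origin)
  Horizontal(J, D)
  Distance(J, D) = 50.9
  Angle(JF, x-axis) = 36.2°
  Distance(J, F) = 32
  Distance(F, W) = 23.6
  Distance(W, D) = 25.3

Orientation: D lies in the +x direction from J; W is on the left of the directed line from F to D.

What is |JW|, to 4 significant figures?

54.71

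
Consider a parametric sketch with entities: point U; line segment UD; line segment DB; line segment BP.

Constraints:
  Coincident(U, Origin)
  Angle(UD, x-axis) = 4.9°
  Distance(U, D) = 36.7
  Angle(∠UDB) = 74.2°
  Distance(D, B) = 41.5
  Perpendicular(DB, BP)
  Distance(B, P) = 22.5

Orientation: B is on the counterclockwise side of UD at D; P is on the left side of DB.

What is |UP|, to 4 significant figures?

34.01

U is at the origin; UD runs at 4.9° with length 36.7, so D = 36.7·(cos 4.9°, sin 4.9°) = (36.57, 3.135). ∠UDB = 74.2°, so DB runs at 4.9° + (180° − 74.2°) = 110.7° from the x-axis; with |DB| = 41.5, B = D + 41.5·(cos 110.7°, sin 110.7°) = (21.90, 41.96). The perpendicularity gives BP at right angles to DB; with |BP| = 22.5 on the left of DB, P = B + 22.5·(-0.9354, -0.3535) = (0.8492, 34.00). Then |UP| = |P − U| = 34.01.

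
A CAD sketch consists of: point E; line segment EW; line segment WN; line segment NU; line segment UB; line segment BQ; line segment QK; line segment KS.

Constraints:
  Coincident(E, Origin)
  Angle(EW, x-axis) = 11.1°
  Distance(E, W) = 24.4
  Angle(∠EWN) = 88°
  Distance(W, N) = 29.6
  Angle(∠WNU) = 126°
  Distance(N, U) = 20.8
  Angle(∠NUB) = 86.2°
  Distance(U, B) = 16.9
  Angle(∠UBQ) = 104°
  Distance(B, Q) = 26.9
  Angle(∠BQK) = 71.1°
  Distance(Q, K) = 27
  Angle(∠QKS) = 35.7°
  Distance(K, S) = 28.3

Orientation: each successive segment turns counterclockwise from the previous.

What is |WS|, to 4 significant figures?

27.80

E is at the origin; EW runs at 11.1° with length 24.4, so W = (23.94, 4.698). ∠EWN = 88.0° gives WN at 103.1° from the x-axis; with |WN| = 29.6, N = (17.23, 33.53). ∠WNU = 126.0° gives NU at 157.1° from the x-axis; with |NU| = 20.8, U = (-1.926, 41.62). ∠NUB = 86.2° gives UB at -109.1° from the x-axis; with |UB| = 16.9, B = (-7.456, 25.65). ∠UBQ = 104.0° gives BQ at -33.10° from the x-axis; with |BQ| = 26.9, Q = (15.08, 10.96). ∠BQK = 71.1° gives QK at 75.80° from the x-axis; with |QK| = 27.0, K = (21.70, 37.14). ∠QKS = 35.7° gives KS at -139.9° from the x-axis; with |KS| = 28.3, S = (0.05468, 18.91). Then |WS| = |S − W| = 27.80.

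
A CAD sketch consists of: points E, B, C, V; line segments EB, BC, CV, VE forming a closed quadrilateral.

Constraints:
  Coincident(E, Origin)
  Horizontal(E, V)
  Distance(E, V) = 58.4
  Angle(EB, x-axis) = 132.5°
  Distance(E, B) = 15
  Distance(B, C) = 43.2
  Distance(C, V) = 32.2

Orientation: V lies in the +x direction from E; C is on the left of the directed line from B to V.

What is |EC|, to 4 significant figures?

37.47

E is at the origin; E and V share the same y with |EV| = 58.4 and V in +x, so V = (58.4, 0). EB runs at 132.5° with |EB| = 15.0, so B = (-10.13, 11.06). C is determined by |BC| = 43.2 and |CV| = 32.2 together: it lies at the intersection of circle(B, 43.2) and circle(V, 32.2). With |BV| = 69.42, the foot of the radical line on BV is 40.68 from B and the perpendicular offset is √(43.2² − 40.68²) = 14.53. Taking the left-of-BV solution: C = (32.34, 18.92).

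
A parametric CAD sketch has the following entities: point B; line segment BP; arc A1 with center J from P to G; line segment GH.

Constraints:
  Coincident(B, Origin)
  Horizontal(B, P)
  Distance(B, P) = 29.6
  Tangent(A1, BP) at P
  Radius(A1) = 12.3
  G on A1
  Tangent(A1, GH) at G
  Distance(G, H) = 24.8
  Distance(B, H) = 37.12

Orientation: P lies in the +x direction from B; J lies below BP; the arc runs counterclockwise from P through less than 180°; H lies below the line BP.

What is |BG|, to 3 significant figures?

20.2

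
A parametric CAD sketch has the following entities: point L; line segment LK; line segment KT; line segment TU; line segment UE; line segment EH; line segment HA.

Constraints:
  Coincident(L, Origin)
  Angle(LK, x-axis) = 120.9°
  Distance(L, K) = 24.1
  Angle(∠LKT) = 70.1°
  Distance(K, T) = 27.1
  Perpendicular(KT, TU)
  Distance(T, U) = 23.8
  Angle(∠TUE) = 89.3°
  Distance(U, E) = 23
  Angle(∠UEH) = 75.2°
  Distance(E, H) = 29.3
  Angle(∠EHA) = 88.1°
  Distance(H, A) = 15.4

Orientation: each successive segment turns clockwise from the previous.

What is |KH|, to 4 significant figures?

12.83

L is at the origin; LK runs at 120.9° with length 24.1, so K = (-12.38, 20.68). ∠LKT = 70.1° gives KT at 11.00° from the x-axis; with |KT| = 27.1, T = (14.23, 25.85). KT is perpendicular to TU, so TU runs at -79.00°; with |TU| = 23.8, U = (18.77, 2.488). ∠TUE = 89.3° gives UE at -169.7° from the x-axis; with |UE| = 23.0, E = (-3.862, -1.625). ∠UEH = 75.2° gives EH at 85.50° from the x-axis; with |EH| = 29.3, H = (-1.563, 27.58). Then |KH| = |H − K| = 12.83.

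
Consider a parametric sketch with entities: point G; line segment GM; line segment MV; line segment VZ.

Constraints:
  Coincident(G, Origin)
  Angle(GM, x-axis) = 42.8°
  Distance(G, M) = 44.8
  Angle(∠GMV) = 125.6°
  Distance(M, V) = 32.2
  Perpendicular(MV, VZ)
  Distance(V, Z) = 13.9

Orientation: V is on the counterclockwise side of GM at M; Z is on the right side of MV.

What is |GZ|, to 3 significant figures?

77.0

G is at the origin; GM runs at 42.8° with length 44.8, so M = 44.8·(cos 42.8°, sin 42.8°) = (32.9, 30.4). ∠GMV = 125.6°, so MV runs at 42.8° + (180° − 125.6°) = 97.2° from the x-axis; with |MV| = 32.2, V = M + 32.2·(cos 97.2°, sin 97.2°) = (28.8, 62.4). MV ⟂ VZ; with |VZ| = 13.9 on the right of MV, Z = V + 13.9·(0.992, 0.125) = (42.6, 64.1). Then |GZ| = |Z − G| = 77.0.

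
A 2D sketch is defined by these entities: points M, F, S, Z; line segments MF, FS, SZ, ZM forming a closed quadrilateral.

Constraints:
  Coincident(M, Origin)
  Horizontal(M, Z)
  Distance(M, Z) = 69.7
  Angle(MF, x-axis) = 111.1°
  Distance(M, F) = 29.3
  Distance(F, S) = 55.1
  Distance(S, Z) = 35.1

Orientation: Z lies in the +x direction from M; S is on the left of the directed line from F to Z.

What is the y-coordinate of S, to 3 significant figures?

24.4

Checks: |FS| = 55.10 ✓; |SZ| = 35.10 ✓.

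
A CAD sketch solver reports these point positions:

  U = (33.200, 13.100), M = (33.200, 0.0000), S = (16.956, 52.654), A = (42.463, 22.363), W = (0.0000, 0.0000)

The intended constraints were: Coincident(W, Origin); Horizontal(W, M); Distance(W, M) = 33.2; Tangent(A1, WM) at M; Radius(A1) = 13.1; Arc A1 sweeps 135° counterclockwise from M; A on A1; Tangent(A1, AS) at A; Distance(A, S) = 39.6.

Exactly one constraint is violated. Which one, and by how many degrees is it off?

Tangent(A1, AS) at A — off by 4.90°.

W = (0.00, 0.00) ✓; W.y = 0.00, M.y = 0.00 ✓; |WM| = 33.20 ✓; ∠(UM, MW) = 90.00° ✓; |UM| = 13.10 ✓; bearing(U→A) − bearing(U→M) = 135.0° ✓; |UA| = 13.10 ✓; ∠(UA, AS) = 94.90° ✗; |AS| = 39.60 ✓.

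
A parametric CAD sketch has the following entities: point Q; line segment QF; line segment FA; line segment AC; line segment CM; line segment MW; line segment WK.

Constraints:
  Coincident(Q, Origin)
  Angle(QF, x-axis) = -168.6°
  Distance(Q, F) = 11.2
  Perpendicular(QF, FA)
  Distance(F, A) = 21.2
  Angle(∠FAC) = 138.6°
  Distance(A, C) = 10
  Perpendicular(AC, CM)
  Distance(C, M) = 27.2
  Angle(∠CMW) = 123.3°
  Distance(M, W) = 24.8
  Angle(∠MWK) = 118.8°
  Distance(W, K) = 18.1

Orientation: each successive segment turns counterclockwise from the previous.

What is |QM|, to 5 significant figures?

19.103

Q is at the origin; QF runs at -168.6° with length 11.2, so F = (-10.979, -2.2138). QF is perpendicular to FA, so FA runs at -78.600°; with |FA| = 21.2, A = (-6.7887, -22.996). ∠FAC = 138.6° gives AC at -37.200° from the x-axis; with |AC| = 10.0, C = (1.1766, -29.042). AC ⟂ CM, so CM runs at 52.800°; with |CM| = 27.2, M = (17.622, -7.3759). Then |QM| = |M − Q| = 19.103.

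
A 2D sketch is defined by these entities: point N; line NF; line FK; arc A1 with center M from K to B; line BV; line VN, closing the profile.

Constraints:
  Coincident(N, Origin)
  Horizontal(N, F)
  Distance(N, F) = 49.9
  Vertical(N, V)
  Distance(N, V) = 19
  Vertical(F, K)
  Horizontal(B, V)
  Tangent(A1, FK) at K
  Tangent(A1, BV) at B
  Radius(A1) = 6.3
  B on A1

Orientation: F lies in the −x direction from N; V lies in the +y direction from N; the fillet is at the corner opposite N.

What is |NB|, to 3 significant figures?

47.6

N is at the origin; N and F share the same y with |NF| = 49.9 and F on the −x side, so F = (-49.9, 0.00). N and V share the same x with |NV| = 19.0 and V on the +y side, so V = (0.00, 19.0). The virtual corner opposite N is at (-49.9, 19.0). A1 meets FK tangentially, so MK is at right angles to FK and tangency of A1 to BV means the radius MB is perpendicular to BV, with radius 6.3, so the center M sits 6.3 in from both sides at M = (-43.6, 12.7). That places the tangent points at K = (-49.9, 12.7) on FK and B = (-43.6, 19.0) on BV. Then |NB| = |B − N| = 47.6.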